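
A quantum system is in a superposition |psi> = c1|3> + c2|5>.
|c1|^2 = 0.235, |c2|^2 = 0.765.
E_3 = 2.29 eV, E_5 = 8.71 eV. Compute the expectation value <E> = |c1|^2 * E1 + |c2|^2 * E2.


<E> = |c1|^2 * E1 + |c2|^2 * E2
= 0.235 * 2.29 + 0.765 * 8.71
= 0.5382 + 6.6632
= 7.2013 eV

7.2013


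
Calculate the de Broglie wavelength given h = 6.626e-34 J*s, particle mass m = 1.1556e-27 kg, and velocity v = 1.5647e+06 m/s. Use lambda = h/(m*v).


lambda = h / (m * v)
= 6.626e-34 / (1.1556e-27 * 1.5647e+06)
= 6.626e-34 / 1.8082e-21
= 3.6645e-13 m

3.6645e-13


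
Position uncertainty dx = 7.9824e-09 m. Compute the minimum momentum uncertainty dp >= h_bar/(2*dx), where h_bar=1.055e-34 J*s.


dp = h_bar / (2 * dx)
= 1.055e-34 / (2 * 7.9824e-09)
= 1.055e-34 / 1.5965e-08
= 6.6083e-27 kg*m/s

6.6083e-27


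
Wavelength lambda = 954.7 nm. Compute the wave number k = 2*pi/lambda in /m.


k = 2 * pi / lambda
= 6.2832 / (954.7e-9)
= 6.2832 / 9.5470e-07
= 6.5813e+06 /m

6.5813e+06


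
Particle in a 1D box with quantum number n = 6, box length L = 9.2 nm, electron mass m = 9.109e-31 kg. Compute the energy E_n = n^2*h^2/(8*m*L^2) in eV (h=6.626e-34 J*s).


E = n^2 * h^2 / (8 * m * L^2)
= 6^2 * (6.626e-34)^2 / (8 * 9.109e-31 * (9.2e-9)^2)
= 36 * 4.3904e-67 / (8 * 9.109e-31 * 8.4640e-17)
= 2.5625e-20 J
= 0.16 eV

0.16


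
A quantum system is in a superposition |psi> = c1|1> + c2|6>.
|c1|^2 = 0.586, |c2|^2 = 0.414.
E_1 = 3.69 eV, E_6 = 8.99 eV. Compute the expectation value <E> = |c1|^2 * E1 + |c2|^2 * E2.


<E> = |c1|^2 * E1 + |c2|^2 * E2
= 0.586 * 3.69 + 0.414 * 8.99
= 2.1623 + 3.7219
= 5.8842 eV

5.8842


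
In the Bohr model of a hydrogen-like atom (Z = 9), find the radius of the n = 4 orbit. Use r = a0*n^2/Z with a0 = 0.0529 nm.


r = a0 * n^2 / Z
= 0.0529 * 4^2 / 9
= 0.0529 * 16 / 9
= 0.094 nm

0.094


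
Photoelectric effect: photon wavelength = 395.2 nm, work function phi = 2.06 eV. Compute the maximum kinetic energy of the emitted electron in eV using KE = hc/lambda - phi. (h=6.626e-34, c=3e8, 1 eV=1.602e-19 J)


E_photon = hc / lambda
= (6.626e-34)(3e8) / (395.2e-9)
= 5.0299e-19 J
= 3.1397 eV
KE = E_photon - phi
= 3.1397 - 2.06
= 1.0797 eV

1.0797


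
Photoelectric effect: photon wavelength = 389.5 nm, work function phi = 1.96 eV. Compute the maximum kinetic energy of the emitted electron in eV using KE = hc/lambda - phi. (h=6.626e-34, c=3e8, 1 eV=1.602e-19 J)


E_photon = hc / lambda
= (6.626e-34)(3e8) / (389.5e-9)
= 5.1035e-19 J
= 3.1857 eV
KE = E_photon - phi
= 3.1857 - 1.96
= 1.2257 eV

1.2257


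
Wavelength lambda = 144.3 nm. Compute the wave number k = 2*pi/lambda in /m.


k = 2 * pi / lambda
= 6.2832 / (144.3e-9)
= 6.2832 / 1.4430e-07
= 4.3543e+07 /m

4.3543e+07


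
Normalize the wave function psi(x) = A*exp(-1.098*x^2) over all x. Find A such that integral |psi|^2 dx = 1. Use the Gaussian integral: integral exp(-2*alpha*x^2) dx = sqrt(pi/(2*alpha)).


integral |psi|^2 dx = A^2 * sqrt(pi/(2*alpha)) = 1
A^2 = sqrt(2*alpha/pi)
= sqrt(2 * 1.098 / pi)
= 0.836067
A = sqrt(0.836067)
= 0.9144

0.9144


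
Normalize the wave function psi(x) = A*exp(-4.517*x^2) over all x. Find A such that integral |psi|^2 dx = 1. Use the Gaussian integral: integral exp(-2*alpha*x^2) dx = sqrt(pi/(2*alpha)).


integral |psi|^2 dx = A^2 * sqrt(pi/(2*alpha)) = 1
A^2 = sqrt(2*alpha/pi)
= sqrt(2 * 4.517 / pi)
= 1.695763
A = sqrt(1.695763)
= 1.3022

1.3022


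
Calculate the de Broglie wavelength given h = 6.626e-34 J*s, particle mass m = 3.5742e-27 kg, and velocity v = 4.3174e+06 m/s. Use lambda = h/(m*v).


lambda = h / (m * v)
= 6.626e-34 / (3.5742e-27 * 4.3174e+06)
= 6.626e-34 / 1.5431e-20
= 4.2939e-14 m

4.2939e-14


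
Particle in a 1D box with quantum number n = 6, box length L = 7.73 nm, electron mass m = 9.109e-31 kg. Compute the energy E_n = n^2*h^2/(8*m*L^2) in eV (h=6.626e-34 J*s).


E = n^2 * h^2 / (8 * m * L^2)
= 6^2 * (6.626e-34)^2 / (8 * 9.109e-31 * (7.73e-9)^2)
= 36 * 4.3904e-67 / (8 * 9.109e-31 * 5.9753e-17)
= 3.6298e-20 J
= 0.2266 eV

0.2266


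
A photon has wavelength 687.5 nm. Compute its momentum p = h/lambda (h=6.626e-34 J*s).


p = h / lambda
= 6.626e-34 / (687.5e-9)
= 6.626e-34 / 6.8750e-07
= 9.6378e-28 kg*m/s

9.6378e-28


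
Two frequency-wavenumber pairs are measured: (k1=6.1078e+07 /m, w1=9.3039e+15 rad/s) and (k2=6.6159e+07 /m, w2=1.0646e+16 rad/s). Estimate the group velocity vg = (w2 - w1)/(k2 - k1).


vg = (w2 - w1) / (k2 - k1)
= (1.0646e+16 - 9.3039e+15) / (6.6159e+07 - 6.1078e+07)
= 1.3421e+15 / 5.0810e+06
= 2.6414e+08 m/s

2.6414e+08


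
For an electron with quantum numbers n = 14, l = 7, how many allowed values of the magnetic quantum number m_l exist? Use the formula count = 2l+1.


m_l ranges from -l to +l in integer steps
So m_l goes from -7 to +7
Count = 2l + 1 = 2*7 + 1
= 15

15


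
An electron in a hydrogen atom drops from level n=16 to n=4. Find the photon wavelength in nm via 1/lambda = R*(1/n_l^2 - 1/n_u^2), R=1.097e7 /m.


1/lambda = R * (1/n_l^2 - 1/n_u^2)
= 1.097e7 * (1/4^2 - 1/16^2)
= 1.097e7 * (0.0625 - 0.003906)
= 1.097e7 * 0.058594
= 6.4277e+05 /m
lambda = 1 / 6.4277e+05 = 1555.7581 nm

1555.7581


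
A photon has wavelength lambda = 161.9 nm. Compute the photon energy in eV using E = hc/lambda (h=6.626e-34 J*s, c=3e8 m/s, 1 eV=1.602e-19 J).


E = hc / lambda
= (6.626e-34)(3e8) / (161.9e-9)
= 1.9878e-25 / 1.6190e-07
= 1.2278e-18 J
Converting to eV: 1.2278e-18 / 1.602e-19
= 7.6641 eV

7.6641


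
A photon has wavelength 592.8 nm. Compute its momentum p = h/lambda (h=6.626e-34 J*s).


p = h / lambda
= 6.626e-34 / (592.8e-9)
= 6.626e-34 / 5.9280e-07
= 1.1177e-27 kg*m/s

1.1177e-27


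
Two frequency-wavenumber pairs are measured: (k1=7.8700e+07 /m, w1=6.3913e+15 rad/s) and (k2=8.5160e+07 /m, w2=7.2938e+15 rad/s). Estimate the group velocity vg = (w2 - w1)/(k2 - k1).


vg = (w2 - w1) / (k2 - k1)
= (7.2938e+15 - 6.3913e+15) / (8.5160e+07 - 7.8700e+07)
= 9.0250e+14 / 6.4600e+06
= 1.3971e+08 m/s

1.3971e+08


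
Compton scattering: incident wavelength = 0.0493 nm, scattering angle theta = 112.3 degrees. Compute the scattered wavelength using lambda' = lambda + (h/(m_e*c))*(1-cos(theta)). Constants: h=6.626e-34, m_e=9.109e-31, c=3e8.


Compton wavelength: h/(m_e*c) = 2.4247e-12 m
d_lambda = 2.4247e-12 * (1 - cos(112.3 deg))
= 2.4247e-12 * 1.379456
= 3.3448e-12 m = 0.003345 nm
lambda' = 0.0493 + 0.003345
= 0.052645 nm

0.052645


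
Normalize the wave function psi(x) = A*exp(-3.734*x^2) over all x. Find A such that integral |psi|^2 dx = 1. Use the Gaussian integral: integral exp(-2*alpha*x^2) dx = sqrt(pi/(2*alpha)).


integral |psi|^2 dx = A^2 * sqrt(pi/(2*alpha)) = 1
A^2 = sqrt(2*alpha/pi)
= sqrt(2 * 3.734 / pi)
= 1.541797
A = sqrt(1.541797)
= 1.2417

1.2417


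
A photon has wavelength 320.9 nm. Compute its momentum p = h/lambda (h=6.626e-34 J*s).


p = h / lambda
= 6.626e-34 / (320.9e-9)
= 6.626e-34 / 3.2090e-07
= 2.0648e-27 kg*m/s

2.0648e-27


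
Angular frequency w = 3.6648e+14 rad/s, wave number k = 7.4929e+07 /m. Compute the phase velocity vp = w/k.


vp = w / k
= 3.6648e+14 / 7.4929e+07
= 4.8910e+06 m/s

4.8910e+06


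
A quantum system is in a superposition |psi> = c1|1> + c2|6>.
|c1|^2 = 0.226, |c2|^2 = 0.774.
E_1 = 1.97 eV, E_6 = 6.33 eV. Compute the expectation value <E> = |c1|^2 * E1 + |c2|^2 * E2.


<E> = |c1|^2 * E1 + |c2|^2 * E2
= 0.226 * 1.97 + 0.774 * 6.33
= 0.4452 + 4.8994
= 5.3446 eV

5.3446


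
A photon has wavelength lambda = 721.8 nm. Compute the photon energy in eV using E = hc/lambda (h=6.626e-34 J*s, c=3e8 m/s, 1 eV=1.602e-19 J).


E = hc / lambda
= (6.626e-34)(3e8) / (721.8e-9)
= 1.9878e-25 / 7.2180e-07
= 2.7539e-19 J
Converting to eV: 2.7539e-19 / 1.602e-19
= 1.7191 eV

1.7191


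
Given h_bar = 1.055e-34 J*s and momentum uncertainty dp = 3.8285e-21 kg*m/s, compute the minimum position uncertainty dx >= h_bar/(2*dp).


dx = h_bar / (2 * dp)
= 1.055e-34 / (2 * 3.8285e-21)
= 1.055e-34 / 7.6570e-21
= 1.3778e-14 m

1.3778e-14


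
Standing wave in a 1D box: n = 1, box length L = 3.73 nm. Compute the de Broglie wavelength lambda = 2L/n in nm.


lambda = 2L / n
= 2 * 3.73 / 1
= 7.46 / 1
= 7.46 nm

7.46


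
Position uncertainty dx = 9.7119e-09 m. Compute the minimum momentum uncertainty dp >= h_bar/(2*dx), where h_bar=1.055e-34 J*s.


dp = h_bar / (2 * dx)
= 1.055e-34 / (2 * 9.7119e-09)
= 1.055e-34 / 1.9424e-08
= 5.4315e-27 kg*m/s

5.4315e-27


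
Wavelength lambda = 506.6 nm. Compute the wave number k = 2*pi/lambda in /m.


k = 2 * pi / lambda
= 6.2832 / (506.6e-9)
= 6.2832 / 5.0660e-07
= 1.2403e+07 /m

1.2403e+07


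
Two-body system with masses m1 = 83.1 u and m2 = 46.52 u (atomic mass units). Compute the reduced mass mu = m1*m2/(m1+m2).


mu = m1 * m2 / (m1 + m2)
= 83.1 * 46.52 / (83.1 + 46.52)
= 3865.812 / 129.62
= 29.8242 u

29.8242


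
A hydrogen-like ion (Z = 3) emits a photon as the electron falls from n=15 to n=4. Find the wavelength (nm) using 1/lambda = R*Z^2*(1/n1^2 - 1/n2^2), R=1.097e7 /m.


1/lambda = R * Z^2 * (1/n1^2 - 1/n2^2)
= 1.097e7 * 3^2 * (1/4^2 - 1/15^2)
= 1.097e7 * 9 * (0.0625 - 0.004444)
= 5.7318e+06 /m
lambda = 1 / 5.7318e+06
= 174.4645 nm

174.4645


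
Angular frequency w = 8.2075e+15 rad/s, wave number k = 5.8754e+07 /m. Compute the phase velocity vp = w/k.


vp = w / k
= 8.2075e+15 / 5.8754e+07
= 1.3969e+08 m/s

1.3969e+08


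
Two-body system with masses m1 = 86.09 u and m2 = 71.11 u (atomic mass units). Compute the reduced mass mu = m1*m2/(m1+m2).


mu = m1 * m2 / (m1 + m2)
= 86.09 * 71.11 / (86.09 + 71.11)
= 6121.8599 / 157.2
= 38.9431 u

38.9431


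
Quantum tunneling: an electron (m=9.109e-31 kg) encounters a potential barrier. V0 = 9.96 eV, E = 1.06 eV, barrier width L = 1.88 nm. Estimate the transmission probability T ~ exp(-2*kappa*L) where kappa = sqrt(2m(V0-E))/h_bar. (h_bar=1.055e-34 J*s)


V0 - E = 8.9 eV = 1.4258e-18 J
kappa = sqrt(2 * m * (V0-E)) / h_bar
= sqrt(2 * 9.109e-31 * 1.4258e-18) / 1.055e-34
= 1.5277e+10 /m
2*kappa*L = 2 * 1.5277e+10 * 1.88e-9
= 57.4397
T = exp(-57.4397) = 1.133092e-25

1.133092e-25


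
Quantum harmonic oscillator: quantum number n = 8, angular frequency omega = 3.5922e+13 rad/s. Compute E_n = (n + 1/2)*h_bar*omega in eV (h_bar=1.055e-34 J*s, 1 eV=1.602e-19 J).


E = (n + 1/2) * h_bar * omega
= (8 + 0.5) * 1.055e-34 * 3.5922e+13
= 8.5 * 3.7898e-21
= 3.2213e-20 J
= 0.2011 eV

0.2011


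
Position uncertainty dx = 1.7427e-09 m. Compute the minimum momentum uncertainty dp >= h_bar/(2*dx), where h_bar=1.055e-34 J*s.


dp = h_bar / (2 * dx)
= 1.055e-34 / (2 * 1.7427e-09)
= 1.055e-34 / 3.4854e-09
= 3.0269e-26 kg*m/s

3.0269e-26


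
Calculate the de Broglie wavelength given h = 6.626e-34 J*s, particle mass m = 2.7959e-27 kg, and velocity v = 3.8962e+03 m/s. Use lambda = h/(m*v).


lambda = h / (m * v)
= 6.626e-34 / (2.7959e-27 * 3.8962e+03)
= 6.626e-34 / 1.0893e-23
= 6.0826e-11 m

6.0826e-11


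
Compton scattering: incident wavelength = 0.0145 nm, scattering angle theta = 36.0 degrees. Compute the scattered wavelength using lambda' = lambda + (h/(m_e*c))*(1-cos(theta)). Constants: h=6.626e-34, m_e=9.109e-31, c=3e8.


Compton wavelength: h/(m_e*c) = 2.4247e-12 m
d_lambda = 2.4247e-12 * (1 - cos(36.0 deg))
= 2.4247e-12 * 0.190983
= 4.6308e-13 m = 0.000463 nm
lambda' = 0.0145 + 0.000463
= 0.014963 nm

0.014963


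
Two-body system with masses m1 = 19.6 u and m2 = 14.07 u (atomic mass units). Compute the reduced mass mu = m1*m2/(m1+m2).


mu = m1 * m2 / (m1 + m2)
= 19.6 * 14.07 / (19.6 + 14.07)
= 275.772 / 33.67
= 8.1904 u

8.1904


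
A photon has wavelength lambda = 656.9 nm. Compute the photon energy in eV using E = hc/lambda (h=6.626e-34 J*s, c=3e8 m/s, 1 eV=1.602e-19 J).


E = hc / lambda
= (6.626e-34)(3e8) / (656.9e-9)
= 1.9878e-25 / 6.5690e-07
= 3.0260e-19 J
Converting to eV: 3.0260e-19 / 1.602e-19
= 1.8889 eV

1.8889


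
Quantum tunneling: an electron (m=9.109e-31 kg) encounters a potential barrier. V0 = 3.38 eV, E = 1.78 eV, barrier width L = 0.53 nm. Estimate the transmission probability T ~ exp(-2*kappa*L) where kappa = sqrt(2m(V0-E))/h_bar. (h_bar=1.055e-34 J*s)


V0 - E = 1.6 eV = 2.5632e-19 J
kappa = sqrt(2 * m * (V0-E)) / h_bar
= sqrt(2 * 9.109e-31 * 2.5632e-19) / 1.055e-34
= 6.4772e+09 /m
2*kappa*L = 2 * 6.4772e+09 * 0.53e-9
= 6.8659
T = exp(-6.8659) = 1.042784e-03

1.042784e-03


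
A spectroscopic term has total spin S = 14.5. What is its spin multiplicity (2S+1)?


Spin multiplicity = 2S + 1
= 2 * 14.5 + 1
= 29.0 + 1
= 30

30


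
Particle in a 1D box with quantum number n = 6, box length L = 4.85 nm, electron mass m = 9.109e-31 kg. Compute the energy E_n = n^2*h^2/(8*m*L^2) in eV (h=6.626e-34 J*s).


E = n^2 * h^2 / (8 * m * L^2)
= 6^2 * (6.626e-34)^2 / (8 * 9.109e-31 * (4.85e-9)^2)
= 36 * 4.3904e-67 / (8 * 9.109e-31 * 2.3522e-17)
= 9.2206e-20 J
= 0.5756 eV

0.5756


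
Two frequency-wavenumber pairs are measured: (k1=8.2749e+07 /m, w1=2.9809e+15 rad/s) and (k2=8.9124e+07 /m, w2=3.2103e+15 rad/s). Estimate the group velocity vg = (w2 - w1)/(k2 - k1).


vg = (w2 - w1) / (k2 - k1)
= (3.2103e+15 - 2.9809e+15) / (8.9124e+07 - 8.2749e+07)
= 2.2940e+14 / 6.3750e+06
= 3.5984e+07 m/s

3.5984e+07


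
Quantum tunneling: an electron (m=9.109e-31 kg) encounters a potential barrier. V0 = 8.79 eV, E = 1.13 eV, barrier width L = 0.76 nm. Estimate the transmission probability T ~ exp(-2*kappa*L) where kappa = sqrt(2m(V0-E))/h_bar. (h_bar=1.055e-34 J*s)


V0 - E = 7.66 eV = 1.2271e-18 J
kappa = sqrt(2 * m * (V0-E)) / h_bar
= sqrt(2 * 9.109e-31 * 1.2271e-18) / 1.055e-34
= 1.4172e+10 /m
2*kappa*L = 2 * 1.4172e+10 * 0.76e-9
= 21.5421
T = exp(-21.5421) = 4.409655e-10

4.409655e-10


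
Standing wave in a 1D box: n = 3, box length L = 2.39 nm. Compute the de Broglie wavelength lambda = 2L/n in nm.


lambda = 2L / n
= 2 * 2.39 / 3
= 4.78 / 3
= 1.5933 nm

1.5933


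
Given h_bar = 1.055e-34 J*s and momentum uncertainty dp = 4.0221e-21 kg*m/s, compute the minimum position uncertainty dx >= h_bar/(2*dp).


dx = h_bar / (2 * dp)
= 1.055e-34 / (2 * 4.0221e-21)
= 1.055e-34 / 8.0442e-21
= 1.3115e-14 m

1.3115e-14


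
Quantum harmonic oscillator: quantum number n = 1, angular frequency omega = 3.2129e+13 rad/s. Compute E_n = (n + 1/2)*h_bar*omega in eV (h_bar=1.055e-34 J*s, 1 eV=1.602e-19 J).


E = (n + 1/2) * h_bar * omega
= (1 + 0.5) * 1.055e-34 * 3.2129e+13
= 1.5 * 3.3896e-21
= 5.0844e-21 J
= 0.0317 eV

0.0317


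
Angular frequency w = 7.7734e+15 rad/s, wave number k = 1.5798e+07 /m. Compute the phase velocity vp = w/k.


vp = w / k
= 7.7734e+15 / 1.5798e+07
= 4.9205e+08 m/s

4.9205e+08


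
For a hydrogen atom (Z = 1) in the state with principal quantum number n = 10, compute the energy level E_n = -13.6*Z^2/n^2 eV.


E_n = -13.6 * Z^2 / n^2
= -13.6 * 1^2 / 10^2
= -13.6 * 1 / 100
= -0.136 eV

-0.136


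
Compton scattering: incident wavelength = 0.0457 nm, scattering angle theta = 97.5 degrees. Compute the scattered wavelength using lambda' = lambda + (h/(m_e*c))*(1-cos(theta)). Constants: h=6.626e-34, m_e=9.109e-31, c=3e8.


Compton wavelength: h/(m_e*c) = 2.4247e-12 m
d_lambda = 2.4247e-12 * (1 - cos(97.5 deg))
= 2.4247e-12 * 1.130526
= 2.7412e-12 m = 0.002741 nm
lambda' = 0.0457 + 0.002741
= 0.048441 nm

0.048441


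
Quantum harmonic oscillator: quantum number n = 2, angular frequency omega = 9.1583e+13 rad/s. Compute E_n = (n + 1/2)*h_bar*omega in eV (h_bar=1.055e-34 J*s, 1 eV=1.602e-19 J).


E = (n + 1/2) * h_bar * omega
= (2 + 0.5) * 1.055e-34 * 9.1583e+13
= 2.5 * 9.6620e-21
= 2.4155e-20 J
= 0.1508 eV

0.1508


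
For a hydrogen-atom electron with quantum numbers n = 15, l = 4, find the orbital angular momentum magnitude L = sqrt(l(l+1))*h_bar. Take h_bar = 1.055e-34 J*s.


L = sqrt(l*(l+1)) * h_bar
= sqrt(4 * 5) * 1.055e-34
= sqrt(20) * 1.055e-34
= 4.4721 * 1.055e-34
= 4.7181e-34 J*s

4.7181e-34


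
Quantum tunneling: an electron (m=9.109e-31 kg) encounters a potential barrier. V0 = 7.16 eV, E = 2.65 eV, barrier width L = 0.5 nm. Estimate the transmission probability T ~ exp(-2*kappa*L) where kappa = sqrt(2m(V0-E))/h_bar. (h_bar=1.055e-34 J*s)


V0 - E = 4.51 eV = 7.2250e-19 J
kappa = sqrt(2 * m * (V0-E)) / h_bar
= sqrt(2 * 9.109e-31 * 7.2250e-19) / 1.055e-34
= 1.0875e+10 /m
2*kappa*L = 2 * 1.0875e+10 * 0.5e-9
= 10.8747
T = exp(-10.8747) = 1.893112e-05

1.893112e-05


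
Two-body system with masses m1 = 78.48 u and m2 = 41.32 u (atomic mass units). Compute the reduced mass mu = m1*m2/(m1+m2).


mu = m1 * m2 / (m1 + m2)
= 78.48 * 41.32 / (78.48 + 41.32)
= 3242.7936 / 119.8
= 27.0684 u

27.0684


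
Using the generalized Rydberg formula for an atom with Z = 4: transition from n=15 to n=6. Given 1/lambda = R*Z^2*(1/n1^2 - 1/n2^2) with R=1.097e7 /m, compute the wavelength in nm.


1/lambda = R * Z^2 * (1/n1^2 - 1/n2^2)
= 1.097e7 * 4^2 * (1/6^2 - 1/15^2)
= 1.097e7 * 16 * (0.027778 - 0.004444)
= 4.0955e+06 /m
lambda = 1 / 4.0955e+06
= 244.1724 nm

244.1724


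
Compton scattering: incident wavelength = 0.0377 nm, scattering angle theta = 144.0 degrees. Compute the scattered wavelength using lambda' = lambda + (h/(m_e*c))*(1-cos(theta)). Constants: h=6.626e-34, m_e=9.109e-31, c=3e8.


Compton wavelength: h/(m_e*c) = 2.4247e-12 m
d_lambda = 2.4247e-12 * (1 - cos(144.0 deg))
= 2.4247e-12 * 1.809017
= 4.3863e-12 m = 0.004386 nm
lambda' = 0.0377 + 0.004386
= 0.042086 nm

0.042086


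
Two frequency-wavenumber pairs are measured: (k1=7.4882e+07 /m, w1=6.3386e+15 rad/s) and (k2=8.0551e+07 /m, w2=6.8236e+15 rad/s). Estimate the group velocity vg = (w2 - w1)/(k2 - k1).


vg = (w2 - w1) / (k2 - k1)
= (6.8236e+15 - 6.3386e+15) / (8.0551e+07 - 7.4882e+07)
= 4.8500e+14 / 5.6690e+06
= 8.5553e+07 m/s

8.5553e+07


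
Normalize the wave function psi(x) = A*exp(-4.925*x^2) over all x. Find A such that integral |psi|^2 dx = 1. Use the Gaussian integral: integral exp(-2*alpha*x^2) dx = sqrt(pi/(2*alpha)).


integral |psi|^2 dx = A^2 * sqrt(pi/(2*alpha)) = 1
A^2 = sqrt(2*alpha/pi)
= sqrt(2 * 4.925 / pi)
= 1.770693
A = sqrt(1.770693)
= 1.3307

1.3307


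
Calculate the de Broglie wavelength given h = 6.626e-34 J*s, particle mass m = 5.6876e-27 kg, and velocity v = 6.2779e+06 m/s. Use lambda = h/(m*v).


lambda = h / (m * v)
= 6.626e-34 / (5.6876e-27 * 6.2779e+06)
= 6.626e-34 / 3.5706e-20
= 1.8557e-14 m

1.8557e-14


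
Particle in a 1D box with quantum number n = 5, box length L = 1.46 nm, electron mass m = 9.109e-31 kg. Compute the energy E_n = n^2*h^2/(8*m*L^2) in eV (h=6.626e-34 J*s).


E = n^2 * h^2 / (8 * m * L^2)
= 5^2 * (6.626e-34)^2 / (8 * 9.109e-31 * (1.46e-9)^2)
= 25 * 4.3904e-67 / (8 * 9.109e-31 * 2.1316e-18)
= 7.0660e-19 J
= 4.4108 eV

4.4108


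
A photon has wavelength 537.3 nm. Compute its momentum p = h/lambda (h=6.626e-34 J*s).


p = h / lambda
= 6.626e-34 / (537.3e-9)
= 6.626e-34 / 5.3730e-07
= 1.2332e-27 kg*m/s

1.2332e-27


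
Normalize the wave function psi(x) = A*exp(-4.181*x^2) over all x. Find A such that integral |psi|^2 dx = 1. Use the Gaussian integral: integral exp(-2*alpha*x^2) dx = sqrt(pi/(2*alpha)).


integral |psi|^2 dx = A^2 * sqrt(pi/(2*alpha)) = 1
A^2 = sqrt(2*alpha/pi)
= sqrt(2 * 4.181 / pi)
= 1.631474
A = sqrt(1.631474)
= 1.2773

1.2773


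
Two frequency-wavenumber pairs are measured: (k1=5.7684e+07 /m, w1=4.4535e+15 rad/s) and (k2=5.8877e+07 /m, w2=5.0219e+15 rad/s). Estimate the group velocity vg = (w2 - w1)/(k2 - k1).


vg = (w2 - w1) / (k2 - k1)
= (5.0219e+15 - 4.4535e+15) / (5.8877e+07 - 5.7684e+07)
= 5.6840e+14 / 1.1930e+06
= 4.7645e+08 m/s

4.7645e+08


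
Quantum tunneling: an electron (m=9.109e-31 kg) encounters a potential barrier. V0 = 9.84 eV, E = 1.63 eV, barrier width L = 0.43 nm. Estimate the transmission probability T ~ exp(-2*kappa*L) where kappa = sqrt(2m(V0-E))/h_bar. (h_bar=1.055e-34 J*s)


V0 - E = 8.21 eV = 1.3152e-18 J
kappa = sqrt(2 * m * (V0-E)) / h_bar
= sqrt(2 * 9.109e-31 * 1.3152e-18) / 1.055e-34
= 1.4672e+10 /m
2*kappa*L = 2 * 1.4672e+10 * 0.43e-9
= 12.6183
T = exp(-12.6183) = 3.311030e-06

3.311030e-06


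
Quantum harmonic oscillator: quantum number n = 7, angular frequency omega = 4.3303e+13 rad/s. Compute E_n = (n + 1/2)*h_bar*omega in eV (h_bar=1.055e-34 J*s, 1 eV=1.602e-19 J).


E = (n + 1/2) * h_bar * omega
= (7 + 0.5) * 1.055e-34 * 4.3303e+13
= 7.5 * 4.5685e-21
= 3.4263e-20 J
= 0.2139 eV

0.2139


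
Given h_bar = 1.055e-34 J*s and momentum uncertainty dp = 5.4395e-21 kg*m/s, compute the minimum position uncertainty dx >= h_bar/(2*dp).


dx = h_bar / (2 * dp)
= 1.055e-34 / (2 * 5.4395e-21)
= 1.055e-34 / 1.0879e-20
= 9.6976e-15 m

9.6976e-15


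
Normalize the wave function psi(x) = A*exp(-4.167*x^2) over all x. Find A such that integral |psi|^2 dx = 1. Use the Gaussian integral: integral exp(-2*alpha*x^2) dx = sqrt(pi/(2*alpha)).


integral |psi|^2 dx = A^2 * sqrt(pi/(2*alpha)) = 1
A^2 = sqrt(2*alpha/pi)
= sqrt(2 * 4.167 / pi)
= 1.62874
A = sqrt(1.62874)
= 1.2762

1.2762


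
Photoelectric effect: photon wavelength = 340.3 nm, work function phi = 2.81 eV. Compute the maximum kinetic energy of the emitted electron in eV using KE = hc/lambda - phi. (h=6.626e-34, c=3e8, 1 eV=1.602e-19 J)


E_photon = hc / lambda
= (6.626e-34)(3e8) / (340.3e-9)
= 5.8413e-19 J
= 3.6463 eV
KE = E_photon - phi
= 3.6463 - 2.81
= 0.8363 eV

0.8363


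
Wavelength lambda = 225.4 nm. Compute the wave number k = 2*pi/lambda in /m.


k = 2 * pi / lambda
= 6.2832 / (225.4e-9)
= 6.2832 / 2.2540e-07
= 2.7876e+07 /m

2.7876e+07


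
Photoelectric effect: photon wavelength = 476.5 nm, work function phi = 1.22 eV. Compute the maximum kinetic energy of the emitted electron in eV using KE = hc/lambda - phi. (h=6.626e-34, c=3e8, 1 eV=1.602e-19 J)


E_photon = hc / lambda
= (6.626e-34)(3e8) / (476.5e-9)
= 4.1717e-19 J
= 2.604 eV
KE = E_photon - phi
= 2.604 - 1.22
= 1.384 eV

1.384


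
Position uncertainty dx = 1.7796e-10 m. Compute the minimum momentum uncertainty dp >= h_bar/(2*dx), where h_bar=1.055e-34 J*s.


dp = h_bar / (2 * dx)
= 1.055e-34 / (2 * 1.7796e-10)
= 1.055e-34 / 3.5592e-10
= 2.9641e-25 kg*m/s

2.9641e-25


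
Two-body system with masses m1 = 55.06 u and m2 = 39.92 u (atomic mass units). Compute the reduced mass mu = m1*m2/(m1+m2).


mu = m1 * m2 / (m1 + m2)
= 55.06 * 39.92 / (55.06 + 39.92)
= 2197.9952 / 94.98
= 23.1417 u

23.1417


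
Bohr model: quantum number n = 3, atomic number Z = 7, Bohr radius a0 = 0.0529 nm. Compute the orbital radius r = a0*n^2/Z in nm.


r = a0 * n^2 / Z
= 0.0529 * 3^2 / 7
= 0.0529 * 9 / 7
= 0.068 nm

0.068


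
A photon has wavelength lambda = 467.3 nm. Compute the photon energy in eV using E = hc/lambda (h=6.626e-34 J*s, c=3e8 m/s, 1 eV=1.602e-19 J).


E = hc / lambda
= (6.626e-34)(3e8) / (467.3e-9)
= 1.9878e-25 / 4.6730e-07
= 4.2538e-19 J
Converting to eV: 4.2538e-19 / 1.602e-19
= 2.6553 eV

2.6553


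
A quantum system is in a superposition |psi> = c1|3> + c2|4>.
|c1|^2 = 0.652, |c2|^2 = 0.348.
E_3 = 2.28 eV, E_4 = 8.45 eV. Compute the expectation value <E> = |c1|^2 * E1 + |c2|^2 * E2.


<E> = |c1|^2 * E1 + |c2|^2 * E2
= 0.652 * 2.28 + 0.348 * 8.45
= 1.4866 + 2.9406
= 4.4272 eV

4.4272


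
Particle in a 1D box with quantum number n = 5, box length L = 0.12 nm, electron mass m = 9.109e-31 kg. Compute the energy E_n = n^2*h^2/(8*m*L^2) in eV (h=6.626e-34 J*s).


E = n^2 * h^2 / (8 * m * L^2)
= 5^2 * (6.626e-34)^2 / (8 * 9.109e-31 * (0.12e-9)^2)
= 25 * 4.3904e-67 / (8 * 9.109e-31 * 1.4400e-20)
= 1.0460e-16 J
= 652.9158 eV

652.9158


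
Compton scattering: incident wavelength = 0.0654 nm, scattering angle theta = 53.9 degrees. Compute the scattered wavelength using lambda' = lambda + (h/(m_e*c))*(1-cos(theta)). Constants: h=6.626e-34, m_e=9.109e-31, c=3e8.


Compton wavelength: h/(m_e*c) = 2.4247e-12 m
d_lambda = 2.4247e-12 * (1 - cos(53.9 deg))
= 2.4247e-12 * 0.410804
= 9.9608e-13 m = 0.000996 nm
lambda' = 0.0654 + 0.000996
= 0.066396 nm

0.066396


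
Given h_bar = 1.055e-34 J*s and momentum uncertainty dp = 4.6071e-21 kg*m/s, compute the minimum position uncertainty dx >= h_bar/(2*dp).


dx = h_bar / (2 * dp)
= 1.055e-34 / (2 * 4.6071e-21)
= 1.055e-34 / 9.2142e-21
= 1.1450e-14 m

1.1450e-14


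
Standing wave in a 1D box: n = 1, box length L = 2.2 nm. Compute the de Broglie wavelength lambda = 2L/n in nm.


lambda = 2L / n
= 2 * 2.2 / 1
= 4.4 / 1
= 4.4 nm

4.4


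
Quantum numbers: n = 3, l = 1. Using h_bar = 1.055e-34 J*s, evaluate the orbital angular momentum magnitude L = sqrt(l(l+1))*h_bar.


L = sqrt(l*(l+1)) * h_bar
= sqrt(1 * 2) * 1.055e-34
= sqrt(2) * 1.055e-34
= 1.4142 * 1.055e-34
= 1.4920e-34 J*s

1.4920e-34


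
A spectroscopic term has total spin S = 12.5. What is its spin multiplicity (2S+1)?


Spin multiplicity = 2S + 1
= 2 * 12.5 + 1
= 25.0 + 1
= 26

26


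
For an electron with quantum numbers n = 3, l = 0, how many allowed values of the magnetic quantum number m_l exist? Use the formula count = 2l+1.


m_l ranges from -l to +l in integer steps
So m_l goes from -0 to +0
Count = 2l + 1 = 2*0 + 1
= 1

1


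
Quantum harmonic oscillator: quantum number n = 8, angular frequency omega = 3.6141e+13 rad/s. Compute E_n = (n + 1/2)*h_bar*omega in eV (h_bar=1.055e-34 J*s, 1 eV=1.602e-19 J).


E = (n + 1/2) * h_bar * omega
= (8 + 0.5) * 1.055e-34 * 3.6141e+13
= 8.5 * 3.8129e-21
= 3.2409e-20 J
= 0.2023 eV

0.2023


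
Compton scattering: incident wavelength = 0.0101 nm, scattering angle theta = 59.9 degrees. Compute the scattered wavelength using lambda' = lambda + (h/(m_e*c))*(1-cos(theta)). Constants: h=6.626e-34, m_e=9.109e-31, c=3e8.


Compton wavelength: h/(m_e*c) = 2.4247e-12 m
d_lambda = 2.4247e-12 * (1 - cos(59.9 deg))
= 2.4247e-12 * 0.498489
= 1.2087e-12 m = 0.001209 nm
lambda' = 0.0101 + 0.001209
= 0.011309 nm

0.011309


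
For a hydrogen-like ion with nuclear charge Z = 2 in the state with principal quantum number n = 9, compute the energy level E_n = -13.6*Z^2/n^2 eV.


E_n = -13.6 * Z^2 / n^2
= -13.6 * 2^2 / 9^2
= -13.6 * 4 / 81
= -0.6716 eV

-0.6716


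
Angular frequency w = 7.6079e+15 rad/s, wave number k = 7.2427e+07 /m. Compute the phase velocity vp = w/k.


vp = w / k
= 7.6079e+15 / 7.2427e+07
= 1.0504e+08 m/s

1.0504e+08


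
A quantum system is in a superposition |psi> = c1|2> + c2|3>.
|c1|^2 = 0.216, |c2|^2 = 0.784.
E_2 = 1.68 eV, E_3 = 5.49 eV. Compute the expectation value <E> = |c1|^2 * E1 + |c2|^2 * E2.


<E> = |c1|^2 * E1 + |c2|^2 * E2
= 0.216 * 1.68 + 0.784 * 5.49
= 0.3629 + 4.3042
= 4.667 eV

4.667


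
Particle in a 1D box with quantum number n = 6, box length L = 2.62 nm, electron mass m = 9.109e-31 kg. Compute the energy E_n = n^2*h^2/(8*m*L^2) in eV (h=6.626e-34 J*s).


E = n^2 * h^2 / (8 * m * L^2)
= 6^2 * (6.626e-34)^2 / (8 * 9.109e-31 * (2.62e-9)^2)
= 36 * 4.3904e-67 / (8 * 9.109e-31 * 6.8644e-18)
= 3.1597e-19 J
= 1.9723 eV

1.9723


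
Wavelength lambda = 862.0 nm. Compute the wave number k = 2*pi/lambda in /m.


k = 2 * pi / lambda
= 6.2832 / (862.0e-9)
= 6.2832 / 8.6200e-07
= 7.2891e+06 /m

7.2891e+06


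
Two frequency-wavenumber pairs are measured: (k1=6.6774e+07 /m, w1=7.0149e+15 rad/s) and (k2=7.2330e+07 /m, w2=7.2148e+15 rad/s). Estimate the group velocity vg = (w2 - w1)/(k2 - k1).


vg = (w2 - w1) / (k2 - k1)
= (7.2148e+15 - 7.0149e+15) / (7.2330e+07 - 6.6774e+07)
= 1.9990e+14 / 5.5560e+06
= 3.5979e+07 m/s

3.5979e+07


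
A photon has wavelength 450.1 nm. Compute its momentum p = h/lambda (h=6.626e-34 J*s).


p = h / lambda
= 6.626e-34 / (450.1e-9)
= 6.626e-34 / 4.5010e-07
= 1.4721e-27 kg*m/s

1.4721e-27


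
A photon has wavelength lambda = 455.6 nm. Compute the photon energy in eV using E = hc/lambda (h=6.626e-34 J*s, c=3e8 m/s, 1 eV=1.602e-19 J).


E = hc / lambda
= (6.626e-34)(3e8) / (455.6e-9)
= 1.9878e-25 / 4.5560e-07
= 4.3630e-19 J
Converting to eV: 4.3630e-19 / 1.602e-19
= 2.7235 eV

2.7235


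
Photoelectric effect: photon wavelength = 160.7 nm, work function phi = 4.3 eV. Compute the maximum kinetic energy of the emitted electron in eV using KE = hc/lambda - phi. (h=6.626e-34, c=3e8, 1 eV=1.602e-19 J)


E_photon = hc / lambda
= (6.626e-34)(3e8) / (160.7e-9)
= 1.2370e-18 J
= 7.7214 eV
KE = E_photon - phi
= 7.7214 - 4.3
= 3.4214 eV

3.4214


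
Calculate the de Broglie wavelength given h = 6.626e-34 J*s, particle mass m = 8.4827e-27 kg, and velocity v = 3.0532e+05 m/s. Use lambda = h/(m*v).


lambda = h / (m * v)
= 6.626e-34 / (8.4827e-27 * 3.0532e+05)
= 6.626e-34 / 2.5899e-21
= 2.5584e-13 m

2.5584e-13


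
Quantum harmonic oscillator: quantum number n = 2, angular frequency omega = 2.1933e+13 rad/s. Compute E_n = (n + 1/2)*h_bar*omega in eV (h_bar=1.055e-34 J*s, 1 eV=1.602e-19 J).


E = (n + 1/2) * h_bar * omega
= (2 + 0.5) * 1.055e-34 * 2.1933e+13
= 2.5 * 2.3139e-21
= 5.7848e-21 J
= 0.0361 eV

0.0361


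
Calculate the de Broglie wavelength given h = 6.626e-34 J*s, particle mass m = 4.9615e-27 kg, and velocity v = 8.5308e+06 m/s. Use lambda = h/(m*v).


lambda = h / (m * v)
= 6.626e-34 / (4.9615e-27 * 8.5308e+06)
= 6.626e-34 / 4.2326e-20
= 1.5655e-14 m

1.5655e-14


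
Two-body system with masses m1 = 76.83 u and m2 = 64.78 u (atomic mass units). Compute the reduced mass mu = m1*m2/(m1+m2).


mu = m1 * m2 / (m1 + m2)
= 76.83 * 64.78 / (76.83 + 64.78)
= 4977.0474 / 141.61
= 35.1462 u

35.1462


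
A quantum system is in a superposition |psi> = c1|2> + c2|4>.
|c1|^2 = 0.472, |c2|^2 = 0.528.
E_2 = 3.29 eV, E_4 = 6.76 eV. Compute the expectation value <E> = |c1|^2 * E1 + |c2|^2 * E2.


<E> = |c1|^2 * E1 + |c2|^2 * E2
= 0.472 * 3.29 + 0.528 * 6.76
= 1.5529 + 3.5693
= 5.1222 eV

5.1222


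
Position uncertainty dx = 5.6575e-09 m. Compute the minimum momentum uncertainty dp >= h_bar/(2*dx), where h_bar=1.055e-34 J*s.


dp = h_bar / (2 * dx)
= 1.055e-34 / (2 * 5.6575e-09)
= 1.055e-34 / 1.1315e-08
= 9.3239e-27 kg*m/s

9.3239e-27


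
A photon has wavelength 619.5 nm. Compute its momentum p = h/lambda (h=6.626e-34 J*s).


p = h / lambda
= 6.626e-34 / (619.5e-9)
= 6.626e-34 / 6.1950e-07
= 1.0696e-27 kg*m/s

1.0696e-27


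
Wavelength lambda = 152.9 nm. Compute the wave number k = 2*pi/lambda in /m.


k = 2 * pi / lambda
= 6.2832 / (152.9e-9)
= 6.2832 / 1.5290e-07
= 4.1093e+07 /m

4.1093e+07


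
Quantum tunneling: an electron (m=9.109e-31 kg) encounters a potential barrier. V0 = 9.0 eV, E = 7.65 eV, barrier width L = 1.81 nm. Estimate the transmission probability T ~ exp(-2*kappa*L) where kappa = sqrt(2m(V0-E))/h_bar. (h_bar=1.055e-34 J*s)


V0 - E = 1.35 eV = 2.1627e-19 J
kappa = sqrt(2 * m * (V0-E)) / h_bar
= sqrt(2 * 9.109e-31 * 2.1627e-19) / 1.055e-34
= 5.9497e+09 /m
2*kappa*L = 2 * 5.9497e+09 * 1.81e-9
= 21.538
T = exp(-21.538) = 4.427740e-10

4.427740e-10


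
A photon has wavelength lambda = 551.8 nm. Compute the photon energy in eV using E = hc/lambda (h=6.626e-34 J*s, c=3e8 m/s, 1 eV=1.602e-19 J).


E = hc / lambda
= (6.626e-34)(3e8) / (551.8e-9)
= 1.9878e-25 / 5.5180e-07
= 3.6024e-19 J
Converting to eV: 3.6024e-19 / 1.602e-19
= 2.2487 eV

2.2487


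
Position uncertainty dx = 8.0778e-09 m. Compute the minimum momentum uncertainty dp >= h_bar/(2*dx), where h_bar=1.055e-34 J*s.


dp = h_bar / (2 * dx)
= 1.055e-34 / (2 * 8.0778e-09)
= 1.055e-34 / 1.6156e-08
= 6.5302e-27 kg*m/s

6.5302e-27


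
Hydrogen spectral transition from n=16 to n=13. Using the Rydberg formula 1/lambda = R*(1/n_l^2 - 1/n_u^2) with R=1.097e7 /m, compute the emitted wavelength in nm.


1/lambda = R * (1/n_l^2 - 1/n_u^2)
= 1.097e7 * (1/13^2 - 1/16^2)
= 1.097e7 * (0.005917 - 0.003906)
= 1.097e7 * 0.002011
= 2.2060e+04 /m
lambda = 1 / 2.2060e+04 = 45331.573 nm

45331.573


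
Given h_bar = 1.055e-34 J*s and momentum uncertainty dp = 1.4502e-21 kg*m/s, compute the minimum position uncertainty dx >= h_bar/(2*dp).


dx = h_bar / (2 * dp)
= 1.055e-34 / (2 * 1.4502e-21)
= 1.055e-34 / 2.9004e-21
= 3.6374e-14 m

3.6374e-14


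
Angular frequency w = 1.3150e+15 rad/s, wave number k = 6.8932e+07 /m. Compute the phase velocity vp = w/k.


vp = w / k
= 1.3150e+15 / 6.8932e+07
= 1.9077e+07 m/s

1.9077e+07


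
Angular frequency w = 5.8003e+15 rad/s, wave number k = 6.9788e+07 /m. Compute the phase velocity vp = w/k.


vp = w / k
= 5.8003e+15 / 6.9788e+07
= 8.3113e+07 m/s

8.3113e+07


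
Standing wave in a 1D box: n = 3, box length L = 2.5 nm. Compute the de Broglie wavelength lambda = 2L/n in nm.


lambda = 2L / n
= 2 * 2.5 / 3
= 5.0 / 3
= 1.6667 nm

1.6667


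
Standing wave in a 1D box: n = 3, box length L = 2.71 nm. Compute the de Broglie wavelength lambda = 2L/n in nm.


lambda = 2L / n
= 2 * 2.71 / 3
= 5.42 / 3
= 1.8067 nm

1.8067


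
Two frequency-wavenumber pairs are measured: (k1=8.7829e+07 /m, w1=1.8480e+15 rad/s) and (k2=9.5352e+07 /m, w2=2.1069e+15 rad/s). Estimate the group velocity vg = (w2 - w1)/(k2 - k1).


vg = (w2 - w1) / (k2 - k1)
= (2.1069e+15 - 1.8480e+15) / (9.5352e+07 - 8.7829e+07)
= 2.5890e+14 / 7.5230e+06
= 3.4414e+07 m/s

3.4414e+07


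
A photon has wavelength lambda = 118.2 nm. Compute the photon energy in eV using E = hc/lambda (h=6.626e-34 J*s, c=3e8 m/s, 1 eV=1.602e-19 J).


E = hc / lambda
= (6.626e-34)(3e8) / (118.2e-9)
= 1.9878e-25 / 1.1820e-07
= 1.6817e-18 J
Converting to eV: 1.6817e-18 / 1.602e-19
= 10.4977 eV

10.4977


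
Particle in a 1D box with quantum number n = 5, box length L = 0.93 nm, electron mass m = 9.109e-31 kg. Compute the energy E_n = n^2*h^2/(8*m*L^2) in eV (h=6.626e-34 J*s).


E = n^2 * h^2 / (8 * m * L^2)
= 5^2 * (6.626e-34)^2 / (8 * 9.109e-31 * (0.93e-9)^2)
= 25 * 4.3904e-67 / (8 * 9.109e-31 * 8.6490e-19)
= 1.7415e-18 J
= 10.8706 eV

10.8706


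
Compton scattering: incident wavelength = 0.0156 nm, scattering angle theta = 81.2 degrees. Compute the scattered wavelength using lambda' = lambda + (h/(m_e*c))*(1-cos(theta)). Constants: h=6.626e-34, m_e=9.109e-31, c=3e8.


Compton wavelength: h/(m_e*c) = 2.4247e-12 m
d_lambda = 2.4247e-12 * (1 - cos(81.2 deg))
= 2.4247e-12 * 0.847014
= 2.0538e-12 m = 0.002054 nm
lambda' = 0.0156 + 0.002054
= 0.017654 nm

0.017654


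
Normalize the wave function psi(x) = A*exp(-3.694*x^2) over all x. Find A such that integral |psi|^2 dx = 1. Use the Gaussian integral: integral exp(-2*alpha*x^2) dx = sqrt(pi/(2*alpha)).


integral |psi|^2 dx = A^2 * sqrt(pi/(2*alpha)) = 1
A^2 = sqrt(2*alpha/pi)
= sqrt(2 * 3.694 / pi)
= 1.533517
A = sqrt(1.533517)
= 1.2384

1.2384


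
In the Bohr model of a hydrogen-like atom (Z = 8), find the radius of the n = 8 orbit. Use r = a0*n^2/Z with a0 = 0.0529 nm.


r = a0 * n^2 / Z
= 0.0529 * 8^2 / 8
= 0.0529 * 64 / 8
= 0.4232 nm

0.4232


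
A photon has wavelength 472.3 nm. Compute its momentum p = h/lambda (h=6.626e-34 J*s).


p = h / lambda
= 6.626e-34 / (472.3e-9)
= 6.626e-34 / 4.7230e-07
= 1.4029e-27 kg*m/s

1.4029e-27


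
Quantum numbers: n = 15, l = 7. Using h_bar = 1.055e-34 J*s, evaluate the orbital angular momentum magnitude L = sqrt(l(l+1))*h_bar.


L = sqrt(l*(l+1)) * h_bar
= sqrt(7 * 8) * 1.055e-34
= sqrt(56) * 1.055e-34
= 7.4833 * 1.055e-34
= 7.8949e-34 J*s

7.8949e-34


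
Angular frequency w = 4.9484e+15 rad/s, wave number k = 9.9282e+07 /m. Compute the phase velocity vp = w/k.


vp = w / k
= 4.9484e+15 / 9.9282e+07
= 4.9842e+07 m/s

4.9842e+07


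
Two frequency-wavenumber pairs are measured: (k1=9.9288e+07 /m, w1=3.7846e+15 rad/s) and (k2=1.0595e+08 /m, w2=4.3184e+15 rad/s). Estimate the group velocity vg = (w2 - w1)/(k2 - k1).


vg = (w2 - w1) / (k2 - k1)
= (4.3184e+15 - 3.7846e+15) / (1.0595e+08 - 9.9288e+07)
= 5.3380e+14 / 6.6620e+06
= 8.0126e+07 m/s

8.0126e+07


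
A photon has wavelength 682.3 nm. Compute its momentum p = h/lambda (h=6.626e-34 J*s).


p = h / lambda
= 6.626e-34 / (682.3e-9)
= 6.626e-34 / 6.8230e-07
= 9.7113e-28 kg*m/s

9.7113e-28


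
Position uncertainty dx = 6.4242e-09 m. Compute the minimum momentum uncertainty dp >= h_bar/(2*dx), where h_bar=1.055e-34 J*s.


dp = h_bar / (2 * dx)
= 1.055e-34 / (2 * 6.4242e-09)
= 1.055e-34 / 1.2848e-08
= 8.2111e-27 kg*m/s

8.2111e-27


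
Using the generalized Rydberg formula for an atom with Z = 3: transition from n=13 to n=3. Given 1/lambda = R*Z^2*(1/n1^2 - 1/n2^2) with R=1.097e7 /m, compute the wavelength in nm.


1/lambda = R * Z^2 * (1/n1^2 - 1/n2^2)
= 1.097e7 * 3^2 * (1/3^2 - 1/13^2)
= 1.097e7 * 9 * (0.111111 - 0.005917)
= 1.0386e+07 /m
lambda = 1 / 1.0386e+07
= 96.2853 nm

96.2853


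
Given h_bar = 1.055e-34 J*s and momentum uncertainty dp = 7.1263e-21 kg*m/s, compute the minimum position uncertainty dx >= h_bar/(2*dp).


dx = h_bar / (2 * dp)
= 1.055e-34 / (2 * 7.1263e-21)
= 1.055e-34 / 1.4253e-20
= 7.4022e-15 m

7.4022e-15


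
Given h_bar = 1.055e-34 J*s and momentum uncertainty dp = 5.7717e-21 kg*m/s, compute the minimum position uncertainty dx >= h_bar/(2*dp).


dx = h_bar / (2 * dp)
= 1.055e-34 / (2 * 5.7717e-21)
= 1.055e-34 / 1.1543e-20
= 9.1394e-15 m

9.1394e-15


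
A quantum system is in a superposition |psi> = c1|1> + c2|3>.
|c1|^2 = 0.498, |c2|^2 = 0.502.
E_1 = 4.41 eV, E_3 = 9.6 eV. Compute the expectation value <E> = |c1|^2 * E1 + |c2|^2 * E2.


<E> = |c1|^2 * E1 + |c2|^2 * E2
= 0.498 * 4.41 + 0.502 * 9.6
= 2.1962 + 4.8192
= 7.0154 eV

7.0154


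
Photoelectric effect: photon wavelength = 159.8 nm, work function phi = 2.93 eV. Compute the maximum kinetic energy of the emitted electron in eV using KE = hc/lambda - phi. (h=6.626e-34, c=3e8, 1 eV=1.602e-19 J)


E_photon = hc / lambda
= (6.626e-34)(3e8) / (159.8e-9)
= 1.2439e-18 J
= 7.7649 eV
KE = E_photon - phi
= 7.7649 - 2.93
= 4.8349 eV

4.8349


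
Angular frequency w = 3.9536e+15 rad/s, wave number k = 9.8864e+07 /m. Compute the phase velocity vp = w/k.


vp = w / k
= 3.9536e+15 / 9.8864e+07
= 3.9990e+07 m/s

3.9990e+07


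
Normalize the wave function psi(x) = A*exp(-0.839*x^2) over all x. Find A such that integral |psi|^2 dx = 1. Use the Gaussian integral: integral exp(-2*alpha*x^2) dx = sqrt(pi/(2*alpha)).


integral |psi|^2 dx = A^2 * sqrt(pi/(2*alpha)) = 1
A^2 = sqrt(2*alpha/pi)
= sqrt(2 * 0.839 / pi)
= 0.730838
A = sqrt(0.730838)
= 0.8549

0.8549


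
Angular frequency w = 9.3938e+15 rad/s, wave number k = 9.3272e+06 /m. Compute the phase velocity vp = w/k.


vp = w / k
= 9.3938e+15 / 9.3272e+06
= 1.0071e+09 m/s

1.0071e+09


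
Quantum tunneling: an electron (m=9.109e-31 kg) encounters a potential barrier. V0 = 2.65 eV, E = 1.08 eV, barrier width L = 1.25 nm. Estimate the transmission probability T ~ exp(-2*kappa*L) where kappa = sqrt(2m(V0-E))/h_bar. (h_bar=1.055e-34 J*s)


V0 - E = 1.57 eV = 2.5151e-19 J
kappa = sqrt(2 * m * (V0-E)) / h_bar
= sqrt(2 * 9.109e-31 * 2.5151e-19) / 1.055e-34
= 6.4162e+09 /m
2*kappa*L = 2 * 6.4162e+09 * 1.25e-9
= 16.0405
T = exp(-16.0405) = 1.080643e-07

1.080643e-07


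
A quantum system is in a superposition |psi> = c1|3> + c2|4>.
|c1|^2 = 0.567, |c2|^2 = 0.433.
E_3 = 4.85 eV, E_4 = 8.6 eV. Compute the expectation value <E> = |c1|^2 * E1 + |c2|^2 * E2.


<E> = |c1|^2 * E1 + |c2|^2 * E2
= 0.567 * 4.85 + 0.433 * 8.6
= 2.7499 + 3.7238
= 6.4737 eV

6.4737


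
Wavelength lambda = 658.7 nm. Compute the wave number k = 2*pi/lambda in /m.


k = 2 * pi / lambda
= 6.2832 / (658.7e-9)
= 6.2832 / 6.5870e-07
= 9.5388e+06 /m

9.5388e+06


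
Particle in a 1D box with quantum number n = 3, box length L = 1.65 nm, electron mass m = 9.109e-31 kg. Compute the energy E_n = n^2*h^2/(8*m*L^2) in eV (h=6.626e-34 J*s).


E = n^2 * h^2 / (8 * m * L^2)
= 3^2 * (6.626e-34)^2 / (8 * 9.109e-31 * (1.65e-9)^2)
= 9 * 4.3904e-67 / (8 * 9.109e-31 * 2.7225e-18)
= 1.9917e-19 J
= 1.2432 eV

1.2432


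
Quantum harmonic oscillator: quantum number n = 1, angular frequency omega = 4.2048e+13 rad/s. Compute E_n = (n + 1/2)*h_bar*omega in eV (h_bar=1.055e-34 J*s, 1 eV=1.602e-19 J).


E = (n + 1/2) * h_bar * omega
= (1 + 0.5) * 1.055e-34 * 4.2048e+13
= 1.5 * 4.4361e-21
= 6.6541e-21 J
= 0.0415 eV

0.0415
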